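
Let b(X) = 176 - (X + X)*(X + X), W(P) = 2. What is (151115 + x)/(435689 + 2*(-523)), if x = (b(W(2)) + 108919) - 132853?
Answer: 42447/144881 ≈ 0.29298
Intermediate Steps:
b(X) = 176 - 4*X**2 (b(X) = 176 - 2*X*2*X = 176 - 4*X**2)
x = -23774 (x = ((176 - 4*2**2) + 108919) - 132853 = ((176 - 4*4) + 108919) - 132853 = ((176 - 16) + 108919) - 132853 = (160 + 108919) - 132853 = 109079 - 132853 = -23774)
(151115 + x)/(435689 + 2*(-523)) = (151115 - 23774)/(435689 + 2*(-523)) = 127341/(435689 - 1046) = 127341/434643 = 127341*(1/434643) = 42447/144881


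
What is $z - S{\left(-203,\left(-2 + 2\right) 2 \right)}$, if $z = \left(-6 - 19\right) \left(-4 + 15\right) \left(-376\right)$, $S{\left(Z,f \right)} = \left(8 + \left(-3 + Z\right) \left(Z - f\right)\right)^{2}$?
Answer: $-1749310876$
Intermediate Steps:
$z = 103400$ ($z = \left(-25\right) 11 \left(-376\right) = \left(-275\right) \left(-376\right) = 103400$)
$z - S{\left(-203,\left(-2 + 2\right) 2 \right)} = 103400 - \left(8 + \left(-203\right)^{2} - -609 + 3 \left(-2 + 2\right) 2 - - 203 \left(-2 + 2\right) 2\right)^{2} = 103400 - \left(8 + 41209 + 609 + 3 \cdot 0 \cdot 2 - - 203 \cdot 0 \cdot 2\right)^{2} = 103400 - \left(8 + 41209 + 609 + 3 \cdot 0 - \left(-203\right) 0\right)^{2} = 103400 - \left(8 + 41209 + 609 + 0 + 0\right)^{2} = 103400 - 41826^{2} = 103400 - 1749414276 = -1749310876$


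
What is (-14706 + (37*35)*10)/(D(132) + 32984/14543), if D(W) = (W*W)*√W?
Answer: 26322786371/264866898355206766 - 202222932480558*√33/132433449177603383 ≈ -0.0087717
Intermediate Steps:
D(W) = W^(5/2) (D(W) = W²*√W = W^(5/2))
(-14706 + (37*35)*10)/(D(132) + 32984/14543) = (-14706 + (37*35)*10)/(132^(5/2) + 32984/14543) = (-14706 + 1295*10)/(34848*√33 + 32984*(1/14543)) = (-14706 + 12950)/(34848*√33 + 32984/14543) = -1756/(32984/14543 + 34848*√33)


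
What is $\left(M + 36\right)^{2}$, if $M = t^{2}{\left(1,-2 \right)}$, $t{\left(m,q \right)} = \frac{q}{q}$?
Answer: $1369$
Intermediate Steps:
$t{\left(m,q \right)} = 1$
$M = 1$ ($M = 1^{2} = 1$)
$\left(M + 36\right)^{2} = \left(1 + 36\right)^{2} = 37^{2} = 1369$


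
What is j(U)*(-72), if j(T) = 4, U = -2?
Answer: -288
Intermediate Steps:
j(U)*(-72) = 4*(-72) = -288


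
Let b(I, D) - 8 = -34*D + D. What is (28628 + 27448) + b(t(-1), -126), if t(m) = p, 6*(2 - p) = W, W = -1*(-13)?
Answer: 60242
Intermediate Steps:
W = 13
p = -1/6 (p = 2 - 1/6*13 = 2 - 13/6 = -1/6 ≈ -0.16667)
t(m) = -1/6
b(I, D) = 8 - 33*D (b(I, D) = 8 + (-34*D + D) = 8 - 33*D)
(28628 + 27448) + b(t(-1), -126) = (28628 + 27448) + (8 - 33*(-126)) = 56076 + (8 + 4158) = 56076 + 4166 = 60242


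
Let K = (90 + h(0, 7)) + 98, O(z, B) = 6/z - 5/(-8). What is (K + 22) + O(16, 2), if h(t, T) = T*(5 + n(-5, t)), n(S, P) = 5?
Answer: 281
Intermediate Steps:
O(z, B) = 5/8 + 6/z (O(z, B) = 6/z - 5*(-⅛) = 6/z + 5/8 = 5/8 + 6/z)
h(t, T) = 10*T (h(t, T) = T*(5 + 5) = T*10 = 10*T)
K = 258 (K = (90 + 10*7) + 98 = (90 + 70) + 98 = 160 + 98 = 258)
(K + 22) + O(16, 2) = (258 + 22) + (5/8 + 6/16) = 280 + (5/8 + 6*(1/16)) = 280 + (5/8 + 3/8) = 280 + 1 = 281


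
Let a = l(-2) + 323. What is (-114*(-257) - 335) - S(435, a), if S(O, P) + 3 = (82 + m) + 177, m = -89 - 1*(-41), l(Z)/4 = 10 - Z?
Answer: 28755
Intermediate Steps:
l(Z) = 40 - 4*Z (l(Z) = 4*(10 - Z) = 40 - 4*Z)
a = 371 (a = (40 - 4*(-2)) + 323 = (40 + 8) + 323 = 48 + 323 = 371)
m = -48 (m = -89 + 41 = -48)
S(O, P) = 208 (S(O, P) = -3 + ((82 - 48) + 177) = -3 + (34 + 177) = -3 + 211 = 208)
(-114*(-257) - 335) - S(435, a) = (-114*(-257) - 335) - 1*208 = (29298 - 335) - 208 = 28963 - 208 = 28755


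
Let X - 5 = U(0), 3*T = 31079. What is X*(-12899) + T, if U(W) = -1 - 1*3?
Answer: -7618/3 ≈ -2539.3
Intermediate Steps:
T = 31079/3 (T = (1/3)*31079 = 31079/3 ≈ 10360.)
U(W) = -4 (U(W) = -1 - 3 = -4)
X = 1 (X = 5 - 4 = 1)
X*(-12899) + T = 1*(-12899) + 31079/3 = -12899 + 31079/3 = -7618/3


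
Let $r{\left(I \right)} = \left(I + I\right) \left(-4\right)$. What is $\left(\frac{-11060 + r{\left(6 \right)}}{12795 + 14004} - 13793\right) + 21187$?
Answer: $\frac{198140698}{26799} \approx 7393.6$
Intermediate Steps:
$r{\left(I \right)} = - 8 I$ ($r{\left(I \right)} = 2 I \left(-4\right) = - 8 I$)
$\left(\frac{-11060 + r{\left(6 \right)}}{12795 + 14004} - 13793\right) + 21187 = \left(\frac{-11060 - 48}{12795 + 14004} - 13793\right) + 21187 = \left(\frac{-11060 - 48}{26799} - 13793\right) + 21187 = \left(\left(-11108\right) \frac{1}{26799} - 13793\right) + 21187 = \left(- \frac{11108}{26799} - 13793\right) + 21187 = - \frac{369649715}{26799} + 21187 = \frac{198140698}{26799}$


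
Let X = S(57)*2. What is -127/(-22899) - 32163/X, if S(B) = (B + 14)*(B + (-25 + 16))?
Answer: -3453685/732768 ≈ -4.7132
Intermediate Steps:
S(B) = (-9 + B)*(14 + B) (S(B) = (14 + B)*(B - 9) = (14 + B)*(-9 + B) = (-9 + B)*(14 + B))
X = 6816 (X = (-126 + 57**2 + 5*57)*2 = (-126 + 3249 + 285)*2 = 3408*2 = 6816)
-127/(-22899) - 32163/X = -127/(-22899) - 32163/6816 = -127*(-1/22899) - 32163*1/6816 = 127/22899 - 151/32 = -3453685/732768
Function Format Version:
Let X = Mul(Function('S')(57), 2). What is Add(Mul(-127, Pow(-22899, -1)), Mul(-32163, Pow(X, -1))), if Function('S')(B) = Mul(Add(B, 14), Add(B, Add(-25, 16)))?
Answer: Rational(-3453685, 732768) ≈ -4.7132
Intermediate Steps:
Function('S')(B) = Mul(Add(-9, B), Add(14, B)) (Function('S')(B) = Mul(Add(14, B), Add(B, -9)) = Mul(Add(14, B), Add(-9, B)) = Mul(Add(-9, B), Add(14, B)))
X = 6816 (X = Mul(Add(-126, Pow(57, 2), Mul(5, 57)), 2) = Mul(Add(-126, 3249, 285), 2) = Mul(3408, 2) = 6816)
Add(Mul(-127, Pow(-22899, -1)), Mul(-32163, Pow(X, -1))) = Add(Mul(-127, Pow(-22899, -1)), Mul(-32163, Pow(6816, -1))) = Add(Mul(-127, Rational(-1, 22899)), Mul(-32163, Rational(1, 6816))) = Add(Rational(127, 22899), Rational(-151, 32)) = Rational(-3453685, 732768)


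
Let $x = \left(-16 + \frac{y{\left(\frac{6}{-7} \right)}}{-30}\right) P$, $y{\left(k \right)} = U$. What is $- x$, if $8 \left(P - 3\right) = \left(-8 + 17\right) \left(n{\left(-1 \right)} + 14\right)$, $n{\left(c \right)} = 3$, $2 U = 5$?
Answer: $\frac{11387}{32} \approx 355.84$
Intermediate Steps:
$U = \frac{5}{2}$ ($U = \frac{1}{2} \cdot 5 = \frac{5}{2} \approx 2.5$)
$y{\left(k \right)} = \frac{5}{2}$
$P = \frac{177}{8}$ ($P = 3 + \frac{\left(-8 + 17\right) \left(3 + 14\right)}{8} = 3 + \frac{9 \cdot 17}{8} = 3 + \frac{1}{8} \cdot 153 = 3 + \frac{153}{8} = \frac{177}{8} \approx 22.125$)
$x = - \frac{11387}{32}$ ($x = \left(-16 + \frac{5}{2 \left(-30\right)}\right) \frac{177}{8} = \left(-16 + \frac{5}{2} \left(- \frac{1}{30}\right)\right) \frac{177}{8} = \left(-16 - \frac{1}{12}\right) \frac{177}{8} = \left(- \frac{193}{12}\right) \frac{177}{8} = - \frac{11387}{32} \approx -355.84$)
$- x = \left(-1\right) \left(- \frac{11387}{32}\right) = \frac{11387}{32}$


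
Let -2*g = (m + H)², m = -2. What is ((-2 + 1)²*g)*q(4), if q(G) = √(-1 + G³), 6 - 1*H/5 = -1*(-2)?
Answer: -486*√7 ≈ -1285.8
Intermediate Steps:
H = 20 (H = 30 - (-5)*(-2) = 30 - 5*2 = 30 - 10 = 20)
g = -162 (g = -(-2 + 20)²/2 = -½*18² = -½*324 = -162)
((-2 + 1)²*g)*q(4) = ((-2 + 1)²*(-162))*√(-1 + 4³) = ((-1)²*(-162))*√(-1 + 64) = (1*(-162))*√63 = -486*√7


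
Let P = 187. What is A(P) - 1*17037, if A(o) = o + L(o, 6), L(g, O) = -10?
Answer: -16860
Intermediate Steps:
A(o) = -10 + o (A(o) = o - 10 = -10 + o)
A(P) - 1*17037 = (-10 + 187) - 1*17037 = 177 - 17037 = -16860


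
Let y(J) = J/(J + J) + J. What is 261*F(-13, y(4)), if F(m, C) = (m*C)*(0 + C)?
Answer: -274833/4 ≈ -68708.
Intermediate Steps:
y(J) = 1/2 + J (y(J) = J/((2*J)) + J = J*(1/(2*J)) + J = 1/2 + J)
F(m, C) = m*C**2 (F(m, C) = (C*m)*C = m*C**2)
261*F(-13, y(4)) = 261*(-13*(1/2 + 4)**2) = 261*(-13*(9/2)**2) = 261*(-13*81/4) = 261*(-1053/4) = -274833/4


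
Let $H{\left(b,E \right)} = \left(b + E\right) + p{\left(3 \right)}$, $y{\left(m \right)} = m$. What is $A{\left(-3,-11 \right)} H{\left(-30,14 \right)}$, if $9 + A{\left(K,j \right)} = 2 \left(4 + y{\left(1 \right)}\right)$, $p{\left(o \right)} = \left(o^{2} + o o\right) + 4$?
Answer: $6$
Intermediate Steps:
$p{\left(o \right)} = 4 + 2 o^{2}$ ($p{\left(o \right)} = \left(o^{2} + o^{2}\right) + 4 = 2 o^{2} + 4 = 4 + 2 o^{2}$)
$H{\left(b,E \right)} = 22 + E + b$ ($H{\left(b,E \right)} = \left(b + E\right) + \left(4 + 2 \cdot 3^{2}\right) = \left(E + b\right) + \left(4 + 2 \cdot 9\right) = \left(E + b\right) + \left(4 + 18\right) = \left(E + b\right) + 22 = 22 + E + b$)
$A{\left(K,j \right)} = 1$ ($A{\left(K,j \right)} = -9 + 2 \left(4 + 1\right) = -9 + 2 \cdot 5 = -9 + 10 = 1$)
$A{\left(-3,-11 \right)} H{\left(-30,14 \right)} = 1 \left(22 + 14 - 30\right) = 1 \cdot 6 = 6$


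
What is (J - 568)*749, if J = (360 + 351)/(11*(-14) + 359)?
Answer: -86681021/205 ≈ -4.2283e+5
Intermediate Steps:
J = 711/205 (J = 711/(-154 + 359) = 711/205 ≈ 3.4683)
(J - 568)*749 = (711/205 - 568)*749 = -115729/205*749 = -86681021/205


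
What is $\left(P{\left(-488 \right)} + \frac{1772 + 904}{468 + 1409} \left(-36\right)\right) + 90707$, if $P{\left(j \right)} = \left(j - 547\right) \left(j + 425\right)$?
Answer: $\frac{292550488}{1877} \approx 1.5586 \cdot 10^{5}$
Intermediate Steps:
$P{\left(j \right)} = \left(-547 + j\right) \left(425 + j\right)$
$\left(P{\left(-488 \right)} + \frac{1772 + 904}{468 + 1409} \left(-36\right)\right) + 90707 = \left(\left(-232475 + \left(-488\right)^{2} - -59536\right) + \frac{1772 + 904}{468 + 1409} \left(-36\right)\right) + 90707 = \left(\left(-232475 + 238144 + 59536\right) + \frac{2676}{1877} \left(-36\right)\right) + 90707 = \left(65205 + 2676 \cdot \frac{1}{1877} \left(-36\right)\right) + 90707 = \left(65205 + \frac{2676}{1877} \left(-36\right)\right) + 90707 = \left(65205 - \frac{96336}{1877}\right) + 90707 = \frac{122293449}{1877} + 90707 = \frac{292550488}{1877}$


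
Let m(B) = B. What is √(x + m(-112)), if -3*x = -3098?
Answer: √8286/3 ≈ 30.342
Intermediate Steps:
x = 3098/3 (x = -⅓*(-3098) = 3098/3 ≈ 1032.7)
√(x + m(-112)) = √(3098/3 - 112) = √(2762/3) = √8286/3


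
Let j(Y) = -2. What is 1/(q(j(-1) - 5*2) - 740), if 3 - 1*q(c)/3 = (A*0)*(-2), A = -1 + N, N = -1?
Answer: -1/731 ≈ -0.0013680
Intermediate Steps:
A = -2 (A = -1 - 1 = -2)
q(c) = 9 (q(c) = 9 - 3*(-2*0)*(-2) = 9 - 0*(-2) = 9 - 3*0 = 9 + 0 = 9)
1/(q(j(-1) - 5*2) - 740) = 1/(9 - 740) = 1/(-731) = -1/731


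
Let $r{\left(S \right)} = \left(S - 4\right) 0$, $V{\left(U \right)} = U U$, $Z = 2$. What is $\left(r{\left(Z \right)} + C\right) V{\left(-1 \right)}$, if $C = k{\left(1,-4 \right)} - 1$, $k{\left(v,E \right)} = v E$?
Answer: $-5$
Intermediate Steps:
$k{\left(v,E \right)} = E v$
$V{\left(U \right)} = U^{2}$
$r{\left(S \right)} = 0$ ($r{\left(S \right)} = \left(-4 + S\right) 0 = 0$)
$C = -5$ ($C = \left(-4\right) 1 - 1 = -4 - 1 = -5$)
$\left(r{\left(Z \right)} + C\right) V{\left(-1 \right)} = \left(0 - 5\right) \left(-1\right)^{2} = \left(-5\right) 1 = -5$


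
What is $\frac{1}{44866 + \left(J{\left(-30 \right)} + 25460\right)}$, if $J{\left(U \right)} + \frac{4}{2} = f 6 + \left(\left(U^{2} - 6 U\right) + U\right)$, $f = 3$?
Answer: $\frac{1}{71392} \approx 1.4007 \cdot 10^{-5}$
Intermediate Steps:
$J{\left(U \right)} = 16 + U^{2} - 5 U$ ($J{\left(U \right)} = -2 + \left(3 \cdot 6 + \left(\left(U^{2} - 6 U\right) + U\right)\right) = -2 + \left(18 + \left(U^{2} - 5 U\right)\right) = -2 + \left(18 + U^{2} - 5 U\right) = 16 + U^{2} - 5 U$)
$\frac{1}{44866 + \left(J{\left(-30 \right)} + 25460\right)} = \frac{1}{44866 + \left(\left(16 + \left(-30\right)^{2} - -150\right) + 25460\right)} = \frac{1}{44866 + \left(\left(16 + 900 + 150\right) + 25460\right)} = \frac{1}{44866 + \left(1066 + 25460\right)} = \frac{1}{44866 + 26526} = \frac{1}{71392}$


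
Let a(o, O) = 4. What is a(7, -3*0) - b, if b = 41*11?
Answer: -447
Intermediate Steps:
b = 451
a(7, -3*0) - b = 4 - 1*451 = 4 - 451 = -447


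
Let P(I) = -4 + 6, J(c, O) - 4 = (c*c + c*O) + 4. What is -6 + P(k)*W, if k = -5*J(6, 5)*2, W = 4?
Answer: 2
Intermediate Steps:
J(c, O) = 8 + c² + O*c (J(c, O) = 4 + ((c*c + c*O) + 4) = 4 + ((c² + O*c) + 4) = 4 + (4 + c² + O*c) = 8 + c² + O*c)
k = -740 (k = -5*(8 + 6² + 5*6)*2 = -5*(8 + 36 + 30)*2 = -5*74*2 = -370*2 = -740)
P(I) = 2
-6 + P(k)*W = -6 + 2*4 = -6 + 8 = 2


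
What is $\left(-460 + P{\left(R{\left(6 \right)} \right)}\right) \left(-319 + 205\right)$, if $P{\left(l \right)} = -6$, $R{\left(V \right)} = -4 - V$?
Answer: $53124$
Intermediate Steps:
$\left(-460 + P{\left(R{\left(6 \right)} \right)}\right) \left(-319 + 205\right) = \left(-460 - 6\right) \left(-319 + 205\right) = \left(-466\right) \left(-114\right) = 53124$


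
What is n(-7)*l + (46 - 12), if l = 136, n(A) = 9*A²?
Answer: 60010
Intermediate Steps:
n(-7)*l + (46 - 12) = (9*(-7)²)*136 + (46 - 12) = (9*49)*136 + 34 = 441*136 + 34 = 59976 + 34 = 60010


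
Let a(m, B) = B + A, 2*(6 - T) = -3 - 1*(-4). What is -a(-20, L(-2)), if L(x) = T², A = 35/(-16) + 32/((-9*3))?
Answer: -11611/432 ≈ -26.877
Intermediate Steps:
T = 11/2 (T = 6 - (-3 - 1*(-4))/2 = 6 - (-3 + 4)/2 = 6 - ½*1 = 6 - ½ = 11/2 ≈ 5.5000)
A = -1457/432 (A = 35*(-1/16) + 32/(-27) = -35/16 + 32*(-1/27) = -35/16 - 32/27 = -1457/432 ≈ -3.3727)
L(x) = 121/4 (L(x) = (11/2)² = 121/4)
a(m, B) = -1457/432 + B (a(m, B) = B - 1457/432 = -1457/432 + B)
-a(-20, L(-2)) = -(-1457/432 + 121/4) = -1*11611/432 = -11611/432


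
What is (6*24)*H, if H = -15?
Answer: -2160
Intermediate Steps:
(6*24)*H = (6*24)*(-15) = 144*(-15) = -2160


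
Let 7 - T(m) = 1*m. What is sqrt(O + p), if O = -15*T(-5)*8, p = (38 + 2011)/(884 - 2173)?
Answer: I*sqrt(2395231401)/1289 ≈ 37.968*I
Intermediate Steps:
T(m) = 7 - m
p = -2049/1289 (p = 2049/(-1289) = 2049*(-1/1289) = -2049/1289 ≈ -1.5896)
O = -1440 (O = -15*(7 - 1*(-5))*8 = -15*(7 + 5)*8 = -15*12*8 = -180*8 = -1440)
sqrt(O + p) = sqrt(-1440 - 2049/1289) = sqrt(-1858209/1289) = I*sqrt(2395231401)/1289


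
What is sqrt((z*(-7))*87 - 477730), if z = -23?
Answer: I*sqrt(463723) ≈ 680.97*I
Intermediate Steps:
sqrt((z*(-7))*87 - 477730) = sqrt(-23*(-7)*87 - 477730) = sqrt(161*87 - 477730) = sqrt(14007 - 477730) = sqrt(-463723) = I*sqrt(463723)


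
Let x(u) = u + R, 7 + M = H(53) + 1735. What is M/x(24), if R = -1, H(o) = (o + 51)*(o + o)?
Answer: 12752/23 ≈ 554.43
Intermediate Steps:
H(o) = 2*o*(51 + o) (H(o) = (51 + o)*(2*o) = 2*o*(51 + o))
M = 12752 (M = -7 + (2*53*(51 + 53) + 1735) = -7 + (2*53*104 + 1735) = -7 + (11024 + 1735) = -7 + 12759 = 12752)
x(u) = -1 + u (x(u) = u - 1 = -1 + u)
M/x(24) = 12752/(-1 + 24) = 12752/23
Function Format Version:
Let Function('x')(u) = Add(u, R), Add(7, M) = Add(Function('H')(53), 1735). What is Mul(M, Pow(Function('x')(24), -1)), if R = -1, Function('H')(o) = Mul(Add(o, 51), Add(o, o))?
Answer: Rational(12752, 23) ≈ 554.43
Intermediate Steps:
Function('H')(o) = Mul(2, o, Add(51, o)) (Function('H')(o) = Mul(Add(51, o), Mul(2, o)) = Mul(2, o, Add(51, o)))
M = 12752 (M = Add(-7, Add(Mul(2, 53, Add(51, 53)), 1735)) = Add(-7, Add(Mul(2, 53, 104), 1735)) = Add(-7, Add(11024, 1735)) = Add(-7, 12759) = 12752)
Function('x')(u) = Add(-1, u) (Function('x')(u) = Add(u, -1) = Add(-1, u))
Mul(M, Pow(Function('x')(24), -1)) = Mul(12752, Pow(Add(-1, 24), -1)) = Mul(12752, Pow(23, -1)) = Mul(12752, Rational(1, 23)) = Rational(12752, 23)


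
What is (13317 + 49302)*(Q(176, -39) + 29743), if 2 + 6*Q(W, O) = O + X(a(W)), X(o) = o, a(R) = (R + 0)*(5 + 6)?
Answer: 3764508169/2 ≈ 1.8823e+9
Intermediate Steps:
a(R) = 11*R (a(R) = R*11 = 11*R)
Q(W, O) = -1/3 + O/6 + 11*W/6 (Q(W, O) = -1/3 + (O + 11*W)/6 = -1/3 + (O/6 + 11*W/6) = -1/3 + O/6 + 11*W/6)
(13317 + 49302)*(Q(176, -39) + 29743) = (13317 + 49302)*((-1/3 + (1/6)*(-39) + (11/6)*176) + 29743) = 62619*((-1/3 - 13/2 + 968/3) + 29743) = 62619*(1895/6 + 29743) = 62619*(180353/6) = 3764508169/2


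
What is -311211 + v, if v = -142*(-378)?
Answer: -257535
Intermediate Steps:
v = 53676
-311211 + v = -311211 + 53676 = -257535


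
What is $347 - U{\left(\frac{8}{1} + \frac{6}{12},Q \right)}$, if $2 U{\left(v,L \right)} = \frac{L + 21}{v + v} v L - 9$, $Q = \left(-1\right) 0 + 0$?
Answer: $\frac{703}{2} \approx 351.5$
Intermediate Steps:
$Q = 0$ ($Q = 0 + 0 = 0$)
$U{\left(v,L \right)} = - \frac{9}{2} + \frac{L \left(\frac{21}{2} + \frac{L}{2}\right)}{2}$ ($U{\left(v,L \right)} = \frac{\frac{L + 21}{v + v} v L - 9}{2} = \frac{\frac{21 + L}{2 v} v L - 9}{2} = \frac{\left(\frac{21}{2} + \frac{L}{2}\right) L - 9}{2} = \frac{L \left(\frac{21}{2} + \frac{L}{2}\right) - 9}{2} = \frac{-9 + L \left(\frac{21}{2} + \frac{L}{2}\right)}{2} = - \frac{9}{2} + \frac{L \left(\frac{21}{2} + \frac{L}{2}\right)}{2}$)
$347 - U{\left(\frac{8}{1} + \frac{6}{12},Q \right)} = 347 - \left(- \frac{9}{2} + \frac{0^{2}}{4} + \frac{21}{4} \cdot 0\right) = 347 - \left(- \frac{9}{2} + \frac{1}{4} \cdot 0 + 0\right) = 347 - \left(- \frac{9}{2} + 0 + 0\right) = 347 - - \frac{9}{2} = 347 + \frac{9}{2} = \frac{703}{2}$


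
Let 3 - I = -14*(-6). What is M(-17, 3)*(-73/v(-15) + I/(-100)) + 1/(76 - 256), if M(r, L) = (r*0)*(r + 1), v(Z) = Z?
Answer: -1/180 ≈ -0.0055556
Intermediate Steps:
I = -81 (I = 3 - (-14)*(-6) = 3 - 1*84 = 3 - 84 = -81)
M(r, L) = 0 (M(r, L) = 0*(1 + r) = 0)
M(-17, 3)*(-73/v(-15) + I/(-100)) + 1/(76 - 256) = 0*(-73/(-15) - 81/(-100)) + 1/(76 - 256) = 0*(-73*(-1/15) - 81*(-1/100)) + 1/(-180) = 0*(73/15 + 81/100) - 1/180 = 0*(1703/300) - 1/180 = 0 - 1/180 = -1/180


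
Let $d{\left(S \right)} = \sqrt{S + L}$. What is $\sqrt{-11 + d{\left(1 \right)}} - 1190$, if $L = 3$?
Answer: $-1190 + 3 i \approx -1190.0 + 3.0 i$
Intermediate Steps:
$d{\left(S \right)} = \sqrt{3 + S}$ ($d{\left(S \right)} = \sqrt{S + 3} = \sqrt{3 + S}$)
$\sqrt{-11 + d{\left(1 \right)}} - 1190 = \sqrt{-11 + \sqrt{3 + 1}} - 1190 = \sqrt{-11 + \sqrt{4}} - 1190 = \sqrt{-11 + 2} - 1190 = \sqrt{-9} - 1190 = 3 i - 1190 = -1190 + 3 i$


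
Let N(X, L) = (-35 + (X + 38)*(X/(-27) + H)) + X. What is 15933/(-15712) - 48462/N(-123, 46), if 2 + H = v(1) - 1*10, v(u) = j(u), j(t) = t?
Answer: -1727201865/13779424 ≈ -125.35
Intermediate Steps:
v(u) = u
H = -11 (H = -2 + (1 - 1*10) = -2 + (1 - 10) = -2 - 9 = -11)
N(X, L) = -35 + X + (-11 - X/27)*(38 + X) (N(X, L) = (-35 + (X + 38)*(X/(-27) - 11)) + X = (-35 + (38 + X)*(X*(-1/27) - 11)) + X = (-35 + (38 + X)*(-X/27 - 11)) + X = (-35 + (38 + X)*(-11 - X/27)) + X = (-35 + (-11 - X/27)*(38 + X)) + X = -35 + X + (-11 - X/27)*(38 + X))
15933/(-15712) - 48462/N(-123, 46) = 15933/(-15712) - 48462/(-453 - 308/27*(-123) - 1/27*(-123)**2) = 15933*(-1/15712) - 48462/(-453 + 12628/9 - 1/27*15129) = -15933/15712 - 48462/(-453 + 12628/9 - 1681/3) = -15933/15712 - 48462/3508/9 = -15933/15712 - 48462*9/3508 = -15933/15712 - 218079/1754 = -1727201865/13779424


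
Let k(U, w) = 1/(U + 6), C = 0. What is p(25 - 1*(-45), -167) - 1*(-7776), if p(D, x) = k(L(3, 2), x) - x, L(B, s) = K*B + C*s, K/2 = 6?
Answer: 333607/42 ≈ 7943.0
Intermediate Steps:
K = 12 (K = 2*6 = 12)
L(B, s) = 12*B (L(B, s) = 12*B + 0*s = 12*B + 0 = 12*B)
k(U, w) = 1/(6 + U)
p(D, x) = 1/42 - x (p(D, x) = 1/(6 + 12*3) - x = 1/(6 + 36) - x = 1/42 - x)
p(25 - 1*(-45), -167) - 1*(-7776) = (1/42 - 1*(-167)) - 1*(-7776) = (1/42 + 167) + 7776 = 7015/42 + 7776 = 333607/42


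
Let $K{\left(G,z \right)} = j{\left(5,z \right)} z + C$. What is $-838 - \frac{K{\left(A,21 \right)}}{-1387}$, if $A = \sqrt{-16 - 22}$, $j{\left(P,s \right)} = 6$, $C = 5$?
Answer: $- \frac{1162175}{1387} \approx -837.91$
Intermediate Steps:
$A = i \sqrt{38}$ ($A = \sqrt{-38} = i \sqrt{38} \approx 6.1644 i$)
$K{\left(G,z \right)} = 5 + 6 z$ ($K{\left(G,z \right)} = 6 z + 5 = 5 + 6 z$)
$-838 - \frac{K{\left(A,21 \right)}}{-1387} = -838 - \frac{5 + 6 \cdot 21}{-1387} = -838 - \left(5 + 126\right) \left(- \frac{1}{1387}\right) = -838 - 131 \left(- \frac{1}{1387}\right) = -838 - - \frac{131}{1387} = -838 + \frac{131}{1387} = - \frac{1162175}{1387}$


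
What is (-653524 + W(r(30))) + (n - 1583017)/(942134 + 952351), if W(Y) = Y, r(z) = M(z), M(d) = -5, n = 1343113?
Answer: -412700375823/631495 ≈ -6.5353e+5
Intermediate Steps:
r(z) = -5
(-653524 + W(r(30))) + (n - 1583017)/(942134 + 952351) = (-653524 - 5) + (1343113 - 1583017)/(942134 + 952351) = -653529 - 239904/1894485 = -653529 - 239904*1/1894485 = -653529 - 79968/631495 = -412700375823/631495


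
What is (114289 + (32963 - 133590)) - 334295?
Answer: -320633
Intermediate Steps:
(114289 + (32963 - 133590)) - 334295 = (114289 - 100627) - 334295 = 13662 - 334295 = -320633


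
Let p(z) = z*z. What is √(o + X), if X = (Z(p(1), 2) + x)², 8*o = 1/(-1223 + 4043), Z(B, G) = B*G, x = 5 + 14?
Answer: √14028035010/5640 ≈ 21.000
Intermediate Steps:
p(z) = z²
x = 19
o = 1/22560 (o = 1/(8*(-1223 + 4043)) = (⅛)/2820 = (⅛)*(1/2820) = 1/22560 ≈ 4.4326e-5)
X = 441 (X = (1²*2 + 19)² = (1*2 + 19)² = (2 + 19)² = 21² = 441)
√(o + X) = √(1/22560 + 441) = √(9948961/22560) = √14028035010/5640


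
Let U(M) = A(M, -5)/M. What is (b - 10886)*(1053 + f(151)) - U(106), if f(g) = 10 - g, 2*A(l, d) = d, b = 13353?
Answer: 476979653/212 ≈ 2.2499e+6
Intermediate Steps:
A(l, d) = d/2
U(M) = -5/(2*M) (U(M) = ((½)*(-5))/M = -5/(2*M))
(b - 10886)*(1053 + f(151)) - U(106) = (13353 - 10886)*(1053 + (10 - 1*151)) - (-5)/(2*106) = 2467*(1053 + (10 - 151)) - (-5)/(2*106) = 2467*(1053 - 141) - 1*(-5/212) = 2467*912 + 5/212 = 2249904 + 5/212 = 476979653/212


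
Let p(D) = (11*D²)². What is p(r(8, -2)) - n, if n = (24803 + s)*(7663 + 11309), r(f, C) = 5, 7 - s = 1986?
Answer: -432941303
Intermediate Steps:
s = -1979 (s = 7 - 1*1986 = 7 - 1986 = -1979)
p(D) = 121*D⁴
n = 433016928 (n = (24803 - 1979)*(7663 + 11309) = 22824*18972 = 433016928)
p(r(8, -2)) - n = 121*5⁴ - 1*433016928 = 121*625 - 433016928 = 75625 - 433016928 = -432941303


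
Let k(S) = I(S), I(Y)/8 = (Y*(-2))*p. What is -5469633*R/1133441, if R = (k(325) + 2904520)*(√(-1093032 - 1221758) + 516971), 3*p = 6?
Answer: -8183534227911839160/1133441 - 15829774257960*I*√2314790/1133441 ≈ -7.2201e+12 - 2.1249e+10*I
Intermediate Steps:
p = 2 (p = (⅓)*6 = 2)
I(Y) = -32*Y (I(Y) = 8*((Y*(-2))*2) = 8*(-2*Y*2) = 8*(-4*Y) = -32*Y)
k(S) = -32*S
R = 1496176110520 + 2894120*I*√2314790 (R = (-32*325 + 2904520)*(√(-1093032 - 1221758) + 516971) = (-10400 + 2904520)*(√(-2314790) + 516971) = 2894120*(I*√2314790 + 516971) = 2894120*(516971 + I*√2314790) = 1496176110520 + 2894120*I*√2314790 ≈ 1.4962e+12 + 4.4032e+9*I)
-5469633*R/1133441 = -(8183534227911839160/1133441 + 15829774257960*I*√2314790/1133441) = -5469633*(1496176110520/1133441 + 2894120*I*√2314790/1133441) = -8183534227911839160/1133441 - 15829774257960*I*√2314790/1133441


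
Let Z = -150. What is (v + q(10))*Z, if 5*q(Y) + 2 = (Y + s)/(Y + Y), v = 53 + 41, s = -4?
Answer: -14049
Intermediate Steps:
v = 94
q(Y) = -⅖ + (-4 + Y)/(10*Y) (q(Y) = -⅖ + ((Y - 4)/(Y + Y))/5 = -⅖ + ((-4 + Y)/((2*Y)))/5 = -⅖ + ((-4 + Y)*(1/(2*Y)))/5 = -⅖ + ((-4 + Y)/(2*Y))/5 = -⅖ + (-4 + Y)/(10*Y))
(v + q(10))*Z = (94 + (⅒)*(-4 - 3*10)/10)*(-150) = (94 + (⅒)*(⅒)*(-4 - 30))*(-150) = (94 + (⅒)*(⅒)*(-34))*(-150) = (94 - 17/50)*(-150) = (4683/50)*(-150) = -14049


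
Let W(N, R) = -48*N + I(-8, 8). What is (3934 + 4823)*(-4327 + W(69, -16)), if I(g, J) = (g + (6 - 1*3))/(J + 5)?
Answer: -869675184/13 ≈ -6.6898e+7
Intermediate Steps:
I(g, J) = (3 + g)/(5 + J) (I(g, J) = (g + (6 - 3))/(5 + J) = (g + 3)/(5 + J) = (3 + g)/(5 + J))
W(N, R) = -5/13 - 48*N (W(N, R) = -48*N + (3 - 8)/(5 + 8) = -48*N - 5/13 = -5/13 - 48*N)
(3934 + 4823)*(-4327 + W(69, -16)) = (3934 + 4823)*(-4327 + (-5/13 - 48*69)) = 8757*(-4327 + (-5/13 - 3312)) = 8757*(-4327 - 43061/13) = 8757*(-99312/13) = -869675184/13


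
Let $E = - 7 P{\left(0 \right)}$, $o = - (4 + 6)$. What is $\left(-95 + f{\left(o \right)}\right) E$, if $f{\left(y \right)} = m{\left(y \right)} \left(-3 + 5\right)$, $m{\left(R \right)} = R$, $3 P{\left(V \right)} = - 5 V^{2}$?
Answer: $0$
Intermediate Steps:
$P{\left(V \right)} = - \frac{5 V^{2}}{3}$ ($P{\left(V \right)} = \frac{\left(-5\right) V^{2}}{3} = - \frac{5 V^{2}}{3}$)
$o = -10$ ($o = \left(-1\right) 10 = -10$)
$f{\left(y \right)} = 2 y$ ($f{\left(y \right)} = y \left(-3 + 5\right) = y 2 = 2 y$)
$E = 0$ ($E = - 7 \left(- \frac{5 \cdot 0^{2}}{3}\right) = - 7 \left(\left(- \frac{5}{3}\right) 0\right) = \left(-7\right) 0 = 0$)
$\left(-95 + f{\left(o \right)}\right) E = \left(-95 + 2 \left(-10\right)\right) 0 = \left(-95 - 20\right) 0 = \left(-115\right) 0 = 0$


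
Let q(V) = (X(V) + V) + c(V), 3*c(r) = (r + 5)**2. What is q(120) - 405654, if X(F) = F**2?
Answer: -1157777/3 ≈ -3.8593e+5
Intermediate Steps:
c(r) = (5 + r)**2/3 (c(r) = (r + 5)**2/3 = (5 + r)**2/3)
q(V) = V + V**2 + (5 + V)**2/3 (q(V) = (V**2 + V) + (5 + V)**2/3 = (V + V**2) + (5 + V)**2/3 = V + V**2 + (5 + V)**2/3)
q(120) - 405654 = (25/3 + (4/3)*120**2 + (13/3)*120) - 405654 = (25/3 + (4/3)*14400 + 520) - 405654 = (25/3 + 19200 + 520) - 405654 = 59185/3 - 405654 = -1157777/3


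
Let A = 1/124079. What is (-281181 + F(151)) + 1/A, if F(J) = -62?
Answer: -157164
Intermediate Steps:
A = 1/124079 ≈ 8.0594e-6
(-281181 + F(151)) + 1/A = (-281181 - 62) + 1/(1/124079) = -281243 + 124079 = -157164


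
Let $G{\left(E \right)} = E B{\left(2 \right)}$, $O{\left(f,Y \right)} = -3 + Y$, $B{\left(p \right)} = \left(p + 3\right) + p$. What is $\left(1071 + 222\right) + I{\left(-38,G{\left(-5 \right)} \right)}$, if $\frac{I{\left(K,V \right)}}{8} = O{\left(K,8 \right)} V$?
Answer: $-107$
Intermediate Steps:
$B{\left(p \right)} = 3 + 2 p$ ($B{\left(p \right)} = \left(3 + p\right) + p = 3 + 2 p$)
$G{\left(E \right)} = 7 E$ ($G{\left(E \right)} = E \left(3 + 2 \cdot 2\right) = E \left(3 + 4\right) = E 7 = 7 E$)
$I{\left(K,V \right)} = 40 V$ ($I{\left(K,V \right)} = 8 \left(-3 + 8\right) V = 8 \cdot 5 V = 40 V$)
$\left(1071 + 222\right) + I{\left(-38,G{\left(-5 \right)} \right)} = \left(1071 + 222\right) + 40 \cdot 7 \left(-5\right) = 1293 + 40 \left(-35\right) = 1293 - 1400 = -107$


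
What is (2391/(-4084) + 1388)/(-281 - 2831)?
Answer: -5666201/12709408 ≈ -0.44583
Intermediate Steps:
(2391/(-4084) + 1388)/(-281 - 2831) = (2391*(-1/4084) + 1388)/(-3112) = (-2391/4084 + 1388)*(-1/3112) = (5666201/4084)*(-1/3112) = -5666201/12709408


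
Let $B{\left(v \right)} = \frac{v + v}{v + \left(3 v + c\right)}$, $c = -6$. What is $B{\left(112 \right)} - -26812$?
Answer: $\frac{5925564}{221} \approx 26813.0$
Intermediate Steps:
$B{\left(v \right)} = \frac{2 v}{-6 + 4 v}$ ($B{\left(v \right)} = \frac{v + v}{v + \left(3 v - 6\right)} = \frac{2 v}{v + \left(-6 + 3 v\right)} = \frac{2 v}{-6 + 4 v}$)
$B{\left(112 \right)} - -26812 = \frac{112}{-3 + 2 \cdot 112} - -26812 = \frac{112}{-3 + 224} + 26812 = \frac{112}{221} + 26812 = \frac{5925564}{221}$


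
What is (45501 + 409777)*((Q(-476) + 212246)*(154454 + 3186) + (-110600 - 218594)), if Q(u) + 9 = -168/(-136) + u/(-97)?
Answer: 25118467595553490772/1649 ≈ 1.5233e+16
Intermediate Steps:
Q(u) = -132/17 - u/97 (Q(u) = -9 + (-168/(-136) + u/(-97)) = -9 + (-168*(-1/136) + u*(-1/97)) = -9 + (21/17 - u/97) = -132/17 - u/97)
(45501 + 409777)*((Q(-476) + 212246)*(154454 + 3186) + (-110600 - 218594)) = (45501 + 409777)*(((-132/17 - 1/97*(-476)) + 212246)*(154454 + 3186) + (-110600 - 218594)) = 455278*(((-132/17 + 476/97) + 212246)*157640 - 329194) = 455278*((-4712/1649 + 212246)*157640 - 329194) = 455278*((349988942/1649)*157640 - 329194) = 455278*(55172256816880/1649 - 329194) = 455278*(55171713975974/1649) = 25118467595553490772/1649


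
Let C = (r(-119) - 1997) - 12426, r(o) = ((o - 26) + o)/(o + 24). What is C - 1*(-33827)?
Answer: 1843644/95 ≈ 19407.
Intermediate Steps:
r(o) = (-26 + 2*o)/(24 + o) (r(o) = ((-26 + o) + o)/(24 + o) = (-26 + 2*o)/(24 + o))
C = -1369921/95 (C = (2*(-13 - 119)/(24 - 119) - 1997) - 12426 = (2*(-132)/(-95) - 1997) - 12426 = (2*(-1/95)*(-132) - 1997) - 12426 = (264/95 - 1997) - 12426 = -189451/95 - 12426 = -1369921/95 ≈ -14420.)
C - 1*(-33827) = -1369921/95 - 1*(-33827) = -1369921/95 + 33827 = 1843644/95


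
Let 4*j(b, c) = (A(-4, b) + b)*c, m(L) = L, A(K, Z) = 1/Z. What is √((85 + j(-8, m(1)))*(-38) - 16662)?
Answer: I*√317037/4 ≈ 140.77*I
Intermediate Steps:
j(b, c) = c*(b + 1/b)/4 (j(b, c) = ((1/b + b)*c)/4 = ((b + 1/b)*c)/4 = (c*(b + 1/b))/4 = c*(b + 1/b)/4)
√((85 + j(-8, m(1)))*(-38) - 16662) = √((85 + (¼)*1*(1 + (-8)²)/(-8))*(-38) - 16662) = √((85 + (¼)*1*(-⅛)*(1 + 64))*(-38) - 16662) = √((85 + (¼)*1*(-⅛)*65)*(-38) - 16662) = √((85 - 65/32)*(-38) - 16662) = √((2655/32)*(-38) - 16662) = √(-50445/16 - 16662) = √(-317037/16) = I*√317037/4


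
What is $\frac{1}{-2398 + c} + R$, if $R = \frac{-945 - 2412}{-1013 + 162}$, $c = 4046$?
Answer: $\frac{5533187}{1402448} \approx 3.9454$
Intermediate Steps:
$R = \frac{3357}{851}$ ($R = - \frac{3357}{-851} = \left(-3357\right) \left(- \frac{1}{851}\right) = \frac{3357}{851} \approx 3.9448$)
$\frac{1}{-2398 + c} + R = \frac{1}{-2398 + 4046} + \frac{3357}{851} = \frac{1}{1648} + \frac{3357}{851} = \frac{5533187}{1402448}$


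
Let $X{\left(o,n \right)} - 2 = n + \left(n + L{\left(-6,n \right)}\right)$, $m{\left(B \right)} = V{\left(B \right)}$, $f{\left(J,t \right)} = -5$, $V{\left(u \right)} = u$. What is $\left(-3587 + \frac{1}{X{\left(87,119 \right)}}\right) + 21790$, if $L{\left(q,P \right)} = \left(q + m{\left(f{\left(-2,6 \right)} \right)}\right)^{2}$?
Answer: $\frac{6571284}{361} \approx 18203.0$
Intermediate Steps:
$m{\left(B \right)} = B$
$L{\left(q,P \right)} = \left(-5 + q\right)^{2}$ ($L{\left(q,P \right)} = \left(q - 5\right)^{2} = \left(-5 + q\right)^{2}$)
$X{\left(o,n \right)} = 123 + 2 n$ ($X{\left(o,n \right)} = 2 + \left(n + \left(n + \left(-5 - 6\right)^{2}\right)\right) = 2 + \left(n + \left(n + \left(-11\right)^{2}\right)\right) = 2 + \left(n + \left(n + 121\right)\right) = 2 + \left(n + \left(121 + n\right)\right) = 2 + \left(121 + 2 n\right) = 123 + 2 n$)
$\left(-3587 + \frac{1}{X{\left(87,119 \right)}}\right) + 21790 = \left(-3587 + \frac{1}{123 + 2 \cdot 119}\right) + 21790 = \left(-3587 + \frac{1}{123 + 238}\right) + 21790 = \left(-3587 + \frac{1}{361}\right) + 21790 = - \frac{1294906}{361} + 21790 = \frac{6571284}{361}$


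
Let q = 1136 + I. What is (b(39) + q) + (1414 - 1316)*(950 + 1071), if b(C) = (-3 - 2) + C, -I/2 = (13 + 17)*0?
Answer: 199228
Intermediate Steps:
I = 0 (I = -2*(13 + 17)*0 = -60*0 = -2*0 = 0)
b(C) = -5 + C
q = 1136 (q = 1136 + 0 = 1136)
(b(39) + q) + (1414 - 1316)*(950 + 1071) = ((-5 + 39) + 1136) + (1414 - 1316)*(950 + 1071) = (34 + 1136) + 98*2021 = 1170 + 198058 = 199228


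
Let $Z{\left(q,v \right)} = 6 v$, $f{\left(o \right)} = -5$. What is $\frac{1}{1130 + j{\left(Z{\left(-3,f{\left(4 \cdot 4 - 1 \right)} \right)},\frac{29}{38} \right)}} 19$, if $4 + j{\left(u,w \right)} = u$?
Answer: $\frac{19}{1096} \approx 0.017336$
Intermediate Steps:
$j{\left(u,w \right)} = -4 + u$
$\frac{1}{1130 + j{\left(Z{\left(-3,f{\left(4 \cdot 4 - 1 \right)} \right)},\frac{29}{38} \right)}} 19 = \frac{1}{1130 + \left(-4 + 6 \left(-5\right)\right)} 19 = \frac{1}{1130 - 34} \cdot 19 = \frac{1}{1096} \cdot 19 = \frac{19}{1096}$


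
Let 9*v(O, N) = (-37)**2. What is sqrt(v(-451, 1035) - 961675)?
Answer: I*sqrt(8653706)/3 ≈ 980.57*I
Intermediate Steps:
v(O, N) = 1369/9 (v(O, N) = (1/9)*(-37)**2 = (1/9)*1369 = 1369/9)
sqrt(v(-451, 1035) - 961675) = sqrt(1369/9 - 961675) = sqrt(-8653706/9) = I*sqrt(8653706)/3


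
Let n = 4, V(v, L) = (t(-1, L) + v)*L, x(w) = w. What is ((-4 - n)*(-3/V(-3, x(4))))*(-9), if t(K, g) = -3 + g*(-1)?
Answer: 27/5 ≈ 5.4000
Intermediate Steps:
t(K, g) = -3 - g
V(v, L) = L*(-3 + v - L) (V(v, L) = ((-3 - L) + v)*L = (-3 + v - L)*L = L*(-3 + v - L))
((-4 - n)*(-3/V(-3, x(4))))*(-9) = ((-4 - 1*4)*(-3*1/(4*(-3 - 3 - 1*4))))*(-9) = ((-4 - 4)*(-3*1/(4*(-3 - 3 - 4))))*(-9) = -(-24)/(4*(-10))*(-9) = -(-24)/(-40)*(-9) = -(-24)*(-1)/40*(-9) = -8*3/40*(-9) = -⅗*(-9) = 27/5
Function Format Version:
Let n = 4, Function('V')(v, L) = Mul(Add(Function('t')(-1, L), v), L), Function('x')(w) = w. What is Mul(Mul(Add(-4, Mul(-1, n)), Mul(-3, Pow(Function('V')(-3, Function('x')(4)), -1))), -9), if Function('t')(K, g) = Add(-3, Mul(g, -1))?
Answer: Rational(27, 5) ≈ 5.4000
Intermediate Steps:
Function('t')(K, g) = Add(-3, Mul(-1, g))
Function('V')(v, L) = Mul(L, Add(-3, v, Mul(-1, L))) (Function('V')(v, L) = Mul(Add(Add(-3, Mul(-1, L)), v), L) = Mul(Add(-3, v, Mul(-1, L)), L) = Mul(L, Add(-3, v, Mul(-1, L))))
Mul(Mul(Add(-4, Mul(-1, n)), Mul(-3, Pow(Function('V')(-3, Function('x')(4)), -1))), -9) = Mul(Mul(Add(-4, Mul(-1, 4)), Mul(-3, Pow(Mul(4, Add(-3, -3, Mul(-1, 4))), -1))), -9) = Mul(Mul(Add(-4, -4), Mul(-3, Pow(Mul(4, Add(-3, -3, -4)), -1))), -9) = Mul(Mul(-8, Mul(-3, Pow(Mul(4, -10), -1))), -9) = Mul(Mul(-8, Mul(-3, Pow(-40, -1))), -9) = Mul(Mul(-8, Mul(-3, Rational(-1, 40))), -9) = Mul(Mul(-8, Rational(3, 40)), -9) = Mul(Rational(-3, 5), -9) = Rational(27, 5)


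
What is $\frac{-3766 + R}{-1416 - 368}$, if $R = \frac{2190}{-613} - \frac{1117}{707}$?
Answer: $\frac{1634383557}{773169544} \approx 2.1139$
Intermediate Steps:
$R = - \frac{2233051}{433391}$ ($R = 2190 \left(- \frac{1}{613}\right) - \frac{1117}{707} = - \frac{2190}{613} - \frac{1117}{707} = - \frac{2233051}{433391} \approx -5.1525$)
$\frac{-3766 + R}{-1416 - 368} = \frac{-3766 - \frac{2233051}{433391}}{-1416 - 368} = - \frac{1634383557}{433391 \left(-1416 + \left(-1043 + 675\right)\right)} = - \frac{1634383557}{433391 \left(-1416 - 368\right)} = - \frac{1634383557}{433391 \left(-1784\right)} = \left(- \frac{1634383557}{433391}\right) \left(- \frac{1}{1784}\right) = \frac{1634383557}{773169544}$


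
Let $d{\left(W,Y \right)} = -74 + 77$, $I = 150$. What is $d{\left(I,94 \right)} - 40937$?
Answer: $-40934$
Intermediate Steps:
$d{\left(W,Y \right)} = 3$
$d{\left(I,94 \right)} - 40937 = 3 - 40937 = -40934$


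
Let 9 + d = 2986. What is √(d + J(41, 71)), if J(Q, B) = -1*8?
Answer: √2969 ≈ 54.489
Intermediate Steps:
d = 2977 (d = -9 + 2986 = 2977)
J(Q, B) = -8
√(d + J(41, 71)) = √(2977 - 8) = √2969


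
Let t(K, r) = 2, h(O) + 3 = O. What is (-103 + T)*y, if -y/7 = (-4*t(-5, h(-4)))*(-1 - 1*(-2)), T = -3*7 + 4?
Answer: -6720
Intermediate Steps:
h(O) = -3 + O
T = -17 (T = -21 + 4 = -17)
y = 56 (y = -7*(-4*2)*(-1 - 1*(-2)) = -(-56)*(-1 + 2) = -(-56) = -7*(-8) = 56)
(-103 + T)*y = (-103 - 17)*56 = -120*56 = -6720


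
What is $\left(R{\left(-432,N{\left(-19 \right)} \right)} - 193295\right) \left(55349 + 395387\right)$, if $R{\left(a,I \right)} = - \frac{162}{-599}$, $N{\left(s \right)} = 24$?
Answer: $- \frac{52187811037648}{599} \approx -8.7125 \cdot 10^{10}$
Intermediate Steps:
$R{\left(a,I \right)} = \frac{162}{599}$ ($R{\left(a,I \right)} = \left(-162\right) \left(- \frac{1}{599}\right) = \frac{162}{599}$)
$\left(R{\left(-432,N{\left(-19 \right)} \right)} - 193295\right) \left(55349 + 395387\right) = \left(\frac{162}{599} - 193295\right) \left(55349 + 395387\right) = \left(- \frac{115783543}{599}\right) 450736 = - \frac{52187811037648}{599}$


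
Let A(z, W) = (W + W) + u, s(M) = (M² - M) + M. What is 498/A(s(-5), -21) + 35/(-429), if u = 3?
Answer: -5513/429 ≈ -12.851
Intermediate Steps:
s(M) = M²
A(z, W) = 3 + 2*W (A(z, W) = (W + W) + 3 = 2*W + 3 = 3 + 2*W)
498/A(s(-5), -21) + 35/(-429) = 498/(3 + 2*(-21)) + 35/(-429) = 498/(3 - 42) + 35*(-1/429) = 498/(-39) - 35/429 = 498*(-1/39) - 35/429 = -166/13 - 35/429 = -5513/429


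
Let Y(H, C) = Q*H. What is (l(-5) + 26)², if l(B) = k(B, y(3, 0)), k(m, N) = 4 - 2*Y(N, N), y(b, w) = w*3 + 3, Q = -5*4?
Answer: 22500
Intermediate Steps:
Q = -20
Y(H, C) = -20*H
y(b, w) = 3 + 3*w (y(b, w) = 3*w + 3 = 3 + 3*w)
k(m, N) = 4 + 40*N (k(m, N) = 4 - (-40)*N = 4 + 40*N)
l(B) = 124 (l(B) = 4 + 40*(3 + 3*0) = 4 + 40*(3 + 0) = 4 + 40*3 = 4 + 120 = 124)
(l(-5) + 26)² = (124 + 26)² = 150² = 22500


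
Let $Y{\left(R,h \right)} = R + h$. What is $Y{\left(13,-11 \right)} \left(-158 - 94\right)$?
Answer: $-504$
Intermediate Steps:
$Y{\left(13,-11 \right)} \left(-158 - 94\right) = \left(13 - 11\right) \left(-158 - 94\right) = 2 \left(-252\right) = -504$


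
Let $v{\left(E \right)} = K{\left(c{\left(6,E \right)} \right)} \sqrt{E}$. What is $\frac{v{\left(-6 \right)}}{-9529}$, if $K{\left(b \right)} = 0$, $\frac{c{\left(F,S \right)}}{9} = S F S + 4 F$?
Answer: $0$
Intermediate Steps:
$c{\left(F,S \right)} = 36 F + 9 F S^{2}$ ($c{\left(F,S \right)} = 9 \left(S F S + 4 F\right) = 9 \left(F S S + 4 F\right) = 9 \left(F S^{2} + 4 F\right) = 9 \left(4 F + F S^{2}\right) = 36 F + 9 F S^{2}$)
$v{\left(E \right)} = 0$ ($v{\left(E \right)} = 0 \sqrt{E} = 0$)
$\frac{v{\left(-6 \right)}}{-9529} = \frac{0}{-9529} = 0 \left(- \frac{1}{9529}\right) = 0$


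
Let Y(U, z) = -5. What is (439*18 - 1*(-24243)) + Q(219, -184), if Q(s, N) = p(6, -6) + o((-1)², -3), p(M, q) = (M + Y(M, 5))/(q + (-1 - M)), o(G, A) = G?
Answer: 417897/13 ≈ 32146.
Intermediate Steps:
p(M, q) = (-5 + M)/(-1 + q - M) (p(M, q) = (M - 5)/(q + (-1 - M)) = (-5 + M)/(-1 + q - M))
Q(s, N) = 12/13 (Q(s, N) = (5 - 1*6)/(1 + 6 - 1*(-6)) + (-1)² = (5 - 6)/(1 + 6 + 6) + 1 = -1/13 + 1 = 12/13)
(439*18 - 1*(-24243)) + Q(219, -184) = (439*18 - 1*(-24243)) + 12/13 = (7902 + 24243) + 12/13 = 32145 + 12/13 = 417897/13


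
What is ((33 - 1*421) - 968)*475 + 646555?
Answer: 2455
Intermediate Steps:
((33 - 1*421) - 968)*475 + 646555 = ((33 - 421) - 968)*475 + 646555 = (-388 - 968)*475 + 646555 = -1356*475 + 646555 = -644100 + 646555 = 2455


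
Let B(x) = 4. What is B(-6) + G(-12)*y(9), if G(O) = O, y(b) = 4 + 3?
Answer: -80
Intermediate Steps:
y(b) = 7
B(-6) + G(-12)*y(9) = 4 - 12*7 = 4 - 84 = -80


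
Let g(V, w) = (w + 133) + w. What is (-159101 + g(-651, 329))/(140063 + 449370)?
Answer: -158310/589433 ≈ -0.26858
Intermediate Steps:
g(V, w) = 133 + 2*w (g(V, w) = (133 + w) + w = 133 + 2*w)
(-159101 + g(-651, 329))/(140063 + 449370) = (-159101 + (133 + 2*329))/(140063 + 449370) = (-159101 + (133 + 658))/589433 = (-159101 + 791)*(1/589433) = -158310*1/589433 = -158310/589433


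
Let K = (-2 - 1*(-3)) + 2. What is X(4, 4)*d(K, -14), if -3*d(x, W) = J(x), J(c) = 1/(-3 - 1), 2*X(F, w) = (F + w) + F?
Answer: ½ ≈ 0.50000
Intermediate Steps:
X(F, w) = F + w/2 (X(F, w) = ((F + w) + F)/2 = (w + 2*F)/2 = F + w/2)
K = 3 (K = (-2 + 3) + 2 = 1 + 2 = 3)
J(c) = -¼ (J(c) = 1/(-4) = -¼)
d(x, W) = 1/12 (d(x, W) = -⅓*(-¼) = 1/12)
X(4, 4)*d(K, -14) = (4 + (½)*4)*(1/12) = (4 + 2)*(1/12) = 6*(1/12) = ½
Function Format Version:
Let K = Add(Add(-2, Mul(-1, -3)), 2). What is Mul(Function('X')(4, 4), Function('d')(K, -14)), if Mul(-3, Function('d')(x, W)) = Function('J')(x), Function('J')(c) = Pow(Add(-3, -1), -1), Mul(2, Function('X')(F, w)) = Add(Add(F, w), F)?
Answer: Rational(1, 2) ≈ 0.50000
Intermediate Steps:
Function('X')(F, w) = Add(F, Mul(Rational(1, 2), w)) (Function('X')(F, w) = Mul(Rational(1, 2), Add(Add(F, w), F)) = Mul(Rational(1, 2), Add(w, Mul(2, F))) = Add(F, Mul(Rational(1, 2), w)))
K = 3 (K = Add(Add(-2, 3), 2) = Add(1, 2) = 3)
Function('J')(c) = Rational(-1, 4) (Function('J')(c) = Pow(-4, -1) = Rational(-1, 4))
Function('d')(x, W) = Rational(1, 12) (Function('d')(x, W) = Mul(Rational(-1, 3), Rational(-1, 4)) = Rational(1, 12))
Mul(Function('X')(4, 4), Function('d')(K, -14)) = Mul(Add(4, Mul(Rational(1, 2), 4)), Rational(1, 12)) = Mul(Add(4, 2), Rational(1, 12)) = Mul(6, Rational(1, 12)) = Rational(1, 2)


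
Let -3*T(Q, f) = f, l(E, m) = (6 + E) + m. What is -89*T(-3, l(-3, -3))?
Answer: 0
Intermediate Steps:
l(E, m) = 6 + E + m
T(Q, f) = -f/3
-89*T(-3, l(-3, -3)) = -(-89)*(6 - 3 - 3)/3 = -(-89)*0/3 = -89*0 = 0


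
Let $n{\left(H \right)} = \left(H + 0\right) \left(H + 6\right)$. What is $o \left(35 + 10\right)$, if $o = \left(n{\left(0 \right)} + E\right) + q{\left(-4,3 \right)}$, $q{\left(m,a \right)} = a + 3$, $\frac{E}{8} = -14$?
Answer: $-4770$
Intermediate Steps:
$E = -112$ ($E = 8 \left(-14\right) = -112$)
$q{\left(m,a \right)} = 3 + a$
$n{\left(H \right)} = H \left(6 + H\right)$
$o = -106$ ($o = \left(0 \left(6 + 0\right) - 112\right) + \left(3 + 3\right) = \left(0 \cdot 6 - 112\right) + 6 = \left(0 - 112\right) + 6 = -112 + 6 = -106$)
$o \left(35 + 10\right) = - 106 \left(35 + 10\right) = \left(-106\right) 45 = -4770$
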